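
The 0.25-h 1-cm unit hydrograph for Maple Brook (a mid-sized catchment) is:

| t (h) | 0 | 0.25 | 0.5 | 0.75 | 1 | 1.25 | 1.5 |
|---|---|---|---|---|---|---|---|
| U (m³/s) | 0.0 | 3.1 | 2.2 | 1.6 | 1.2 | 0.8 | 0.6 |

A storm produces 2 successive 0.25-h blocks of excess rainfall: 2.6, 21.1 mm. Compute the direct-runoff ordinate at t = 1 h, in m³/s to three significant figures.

Q ≈ 3.69 m³/s

By discrete convolution, Q_j = Σ (P_i / 10 mm) · U_{j−i}.
At t = 1 h (j=4): Q = (2.6/10)·1.2 + (21.1/10)·1.6 = 3.69 m³/s.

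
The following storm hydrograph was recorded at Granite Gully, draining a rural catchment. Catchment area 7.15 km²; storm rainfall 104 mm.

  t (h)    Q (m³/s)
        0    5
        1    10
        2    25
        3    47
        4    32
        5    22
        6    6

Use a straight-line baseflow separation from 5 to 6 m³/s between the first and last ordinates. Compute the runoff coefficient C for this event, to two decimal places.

ΣQ_DR = 108.5 m³/s; V = ΣQ_DR·Δt = 3.906 × 10^5 m³.
Runoff depth d = V / A = 54.63 mm.
C = d / P = 54.63 / 104 = 0.53.

C ≈ 0.53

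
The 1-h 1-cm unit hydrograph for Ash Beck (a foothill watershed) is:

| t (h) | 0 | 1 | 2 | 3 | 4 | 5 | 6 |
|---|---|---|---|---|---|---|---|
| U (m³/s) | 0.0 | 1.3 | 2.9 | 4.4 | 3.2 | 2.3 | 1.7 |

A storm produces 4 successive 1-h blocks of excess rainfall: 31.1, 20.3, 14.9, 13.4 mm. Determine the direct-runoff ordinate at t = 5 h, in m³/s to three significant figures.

By discrete convolution, Q_j = Σ (P_i / 10 mm) · U_{j−i}.
At t = 5 h (j=5): Q = (31.1/10)·2.3 + (20.3/10)·3.2 + (14.9/10)·4.4 + (13.4/10)·2.9 = 24.1 m³/s.

Q ≈ 24.1 m³/s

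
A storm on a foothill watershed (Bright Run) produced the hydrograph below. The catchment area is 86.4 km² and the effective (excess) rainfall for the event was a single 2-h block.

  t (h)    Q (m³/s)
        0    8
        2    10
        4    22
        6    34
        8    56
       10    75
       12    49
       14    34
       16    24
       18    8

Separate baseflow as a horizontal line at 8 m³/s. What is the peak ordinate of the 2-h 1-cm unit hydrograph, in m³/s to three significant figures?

U_p ≈ 33.5 m³/s

Direct runoff: 0.0, 2.0, 14.0, 26.0, 48.0, 67.0, 41.0, 26.0, 16.0, 0.0 m³/s; ΣQ_DR = 240.0 m³/s, peak = 67.0 m³/s.
Runoff depth d = ΣQ_DR·Δt / A = 240.0 × 7200 / (86.4 km²) = 20.00 mm.
The 1-cm UH is the DRH scaled by (10 mm)/d, so U_p = 67.0 × 10/20.00 = 33.5 m³/s.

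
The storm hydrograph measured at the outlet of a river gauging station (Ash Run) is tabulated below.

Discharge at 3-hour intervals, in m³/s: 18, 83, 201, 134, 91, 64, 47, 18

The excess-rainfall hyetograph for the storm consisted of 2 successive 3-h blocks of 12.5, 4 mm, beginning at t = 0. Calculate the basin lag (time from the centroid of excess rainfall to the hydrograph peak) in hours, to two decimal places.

t_L ≈ 3.77 h

Centroid of excess rainfall: t_c = Σ P_i·t̄_i / ΣP_i = 2.2273 h (block centres at 1.5, 4.5 h).
Hydrograph peak occurs at t = 6 h, so basin lag t_L = 6 − 2.2273 = 3.77 h.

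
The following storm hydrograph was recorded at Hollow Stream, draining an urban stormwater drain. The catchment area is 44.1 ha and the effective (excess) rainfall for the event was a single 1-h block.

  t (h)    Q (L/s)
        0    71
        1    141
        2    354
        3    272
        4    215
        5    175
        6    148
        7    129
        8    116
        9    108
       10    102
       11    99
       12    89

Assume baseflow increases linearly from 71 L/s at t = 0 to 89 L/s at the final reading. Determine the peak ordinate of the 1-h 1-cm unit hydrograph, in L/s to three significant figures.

Direct runoff: 0.00, 68.50, 280.00, 196.50, 138.00, 96.50, 68.00, 47.50, 33.00, 23.50, 16.00, 11.50, 0.00 L/s; ΣQ_DR = 979.0 L/s, peak = 280.00 L/s.
Runoff depth d = ΣQ_DR·Δt / A = 979.0 × 3600 / (44.1 ha) = 7.992 mm.
The 1-cm UH is the DRH scaled by (10 mm)/d, so U_p = 280.00 × 10/7.992 = 350 L/s.

U_p ≈ 350 L/s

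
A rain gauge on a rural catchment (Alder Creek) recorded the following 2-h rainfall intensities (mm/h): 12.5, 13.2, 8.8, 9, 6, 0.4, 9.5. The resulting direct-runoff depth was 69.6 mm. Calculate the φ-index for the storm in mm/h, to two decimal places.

Only the 6 blocks with intensity above φ contribute runoff: 12.5, 13.2, 8.8, 9, 6, 9.5 mm/h.
Σ(I−φ)·Δt = d  ⇒  (12.5+13.2+8.8+9+6+9.5 − 6φ)·2 = 69.6
φ = (59.00 − 69.6/2) / 6 = 4.03 mm/h.

φ ≈ 4.03 mm/h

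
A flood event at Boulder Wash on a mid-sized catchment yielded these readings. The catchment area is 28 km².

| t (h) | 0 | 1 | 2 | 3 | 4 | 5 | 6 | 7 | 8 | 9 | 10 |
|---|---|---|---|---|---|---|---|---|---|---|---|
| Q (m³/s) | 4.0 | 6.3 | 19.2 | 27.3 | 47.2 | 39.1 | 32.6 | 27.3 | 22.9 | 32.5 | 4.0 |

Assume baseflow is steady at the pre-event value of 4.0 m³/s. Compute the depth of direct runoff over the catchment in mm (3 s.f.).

d ≈ 28.1 mm

Direct runoff: 0.0, 2.3, 15.2, 23.3, 43.2, 35.1, 28.6, 23.3, 18.9, 28.5, 0.0 m³/s; ΣQ_DR = 218.4 m³/s.
V = ΣQ_DR · Δt = 218.4 × 3600 s = 7.862 × 10^5 m³.
Over A = 28 km², depth = V / A = 28.1 mm.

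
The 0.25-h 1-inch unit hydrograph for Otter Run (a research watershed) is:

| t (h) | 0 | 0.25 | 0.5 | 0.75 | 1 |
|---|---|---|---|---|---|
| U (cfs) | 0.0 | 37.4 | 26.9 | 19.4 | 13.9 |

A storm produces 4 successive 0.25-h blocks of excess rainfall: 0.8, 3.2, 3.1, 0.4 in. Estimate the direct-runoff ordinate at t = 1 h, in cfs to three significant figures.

Q ≈ 172 cfs

By discrete convolution, Q_j = Σ (P_i / 1 in) · U_{j−i}.
At t = 1 h (j=4): Q = (0.8/1)·13.9 + (3.2/1)·19.4 + (3.1/1)·26.9 + (0.4/1)·37.4 = 172 cfs.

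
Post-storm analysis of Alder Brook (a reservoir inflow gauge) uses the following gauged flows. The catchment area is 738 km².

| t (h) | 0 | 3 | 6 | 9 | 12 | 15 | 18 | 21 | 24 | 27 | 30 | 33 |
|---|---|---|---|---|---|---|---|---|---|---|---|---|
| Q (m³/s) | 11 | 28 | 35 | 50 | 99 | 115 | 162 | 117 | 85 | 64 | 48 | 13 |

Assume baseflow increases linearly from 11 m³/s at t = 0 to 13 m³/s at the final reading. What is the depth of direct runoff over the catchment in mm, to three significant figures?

Direct runoff: 0.00, 16.82, 23.64, 38.45, 87.27, 103.09, 149.91, 104.73, 72.55, 51.36, 35.18, 0.00 m³/s; ΣQ_DR = 683.0 m³/s.
V = ΣQ_DR · Δt = 683.0 × 10800 s = 7.376 × 10^6 m³.
Over A = 738 km², depth = V / A = 10.0 mm.

d ≈ 10.0 mm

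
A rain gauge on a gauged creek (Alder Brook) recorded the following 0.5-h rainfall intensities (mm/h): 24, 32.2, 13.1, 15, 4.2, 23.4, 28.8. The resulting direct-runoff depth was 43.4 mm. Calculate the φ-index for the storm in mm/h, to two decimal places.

φ ≈ 8.28 mm/h

Only the 6 blocks with intensity above φ contribute runoff: 24, 32.2, 13.1, 15, 23.4, 28.8 mm/h.
Σ(I−φ)·Δt = d  ⇒  (24+32.2+13.1+15+23.4+28.8 − 6φ)·0.5 = 43.4
φ = (136.5 − 43.4/0.5) / 6 = 8.28 mm/h.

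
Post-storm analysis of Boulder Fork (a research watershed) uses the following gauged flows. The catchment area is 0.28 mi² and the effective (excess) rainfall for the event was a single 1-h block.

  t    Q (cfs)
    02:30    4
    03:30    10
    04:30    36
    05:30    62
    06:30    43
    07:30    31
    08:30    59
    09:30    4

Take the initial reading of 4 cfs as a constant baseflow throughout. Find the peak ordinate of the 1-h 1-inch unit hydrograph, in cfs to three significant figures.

U_p ≈ 48.3 cfs

Direct runoff: 0.0, 6.0, 32.0, 58.0, 39.0, 27.0, 55.0, 0.0 cfs; ΣQ_DR = 217.0 cfs, peak = 58.0 cfs.
Runoff depth d = ΣQ_DR·Δt / A = 217.0 × 3600 / (0.28 mi²) = 1.201 in.
The 1-inch UH is the DRH scaled by (1 in)/d, so U_p = 58.0 × 1/1.201 = 48.3 cfs.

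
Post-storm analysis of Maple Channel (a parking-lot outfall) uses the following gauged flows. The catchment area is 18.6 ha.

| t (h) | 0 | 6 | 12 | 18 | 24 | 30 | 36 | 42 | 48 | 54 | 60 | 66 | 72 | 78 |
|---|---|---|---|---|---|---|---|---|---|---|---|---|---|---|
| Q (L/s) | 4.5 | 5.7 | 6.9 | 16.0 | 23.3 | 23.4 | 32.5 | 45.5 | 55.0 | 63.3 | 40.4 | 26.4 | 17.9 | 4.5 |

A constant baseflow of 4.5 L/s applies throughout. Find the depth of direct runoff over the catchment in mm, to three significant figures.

d ≈ 35.1 mm

Direct runoff: 0.0, 1.2, 2.4, 11.5, 18.8, 18.9, 28.0, 41.0, 50.5, 58.8, 35.9, 21.9, 13.4, 0.0 L/s; ΣQ_DR = 302.3 L/s.
V = ΣQ_DR · Δt = 302.3 × 21600 s = 6.530 × 10^6 L.
Over A = 18.6 ha, depth = V / A = 35.1 mm.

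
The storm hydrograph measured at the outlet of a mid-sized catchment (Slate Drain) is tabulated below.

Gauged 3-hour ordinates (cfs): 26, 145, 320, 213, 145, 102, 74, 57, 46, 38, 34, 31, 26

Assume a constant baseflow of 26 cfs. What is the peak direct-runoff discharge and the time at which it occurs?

Q_p = 294.0 cfs at t = 6 h

Subtracting baseflow gives direct-runoff ordinates: 0.0, 119.0, 294.0, 187.0, 119.0, 76.0, 48.0, 31.0, 20.0, 12.0, 8.0, 5.0, 0.0 cfs.
The maximum is 294.0 cfs, occurring at the reading for t = 6 h.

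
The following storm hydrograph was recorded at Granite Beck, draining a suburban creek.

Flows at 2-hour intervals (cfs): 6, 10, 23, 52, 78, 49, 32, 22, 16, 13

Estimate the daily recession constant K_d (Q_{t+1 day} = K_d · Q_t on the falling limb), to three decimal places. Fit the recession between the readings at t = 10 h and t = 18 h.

K_d ≈ 0.019

Between t = 10 h and t = 18 h the flow falls from 49 to 13 cfs over 4×2 h = 8 h.
Per-interval ratio K = (13/49)^(1/4) = 0.7177; K_d = K^(24/2) = 0.019.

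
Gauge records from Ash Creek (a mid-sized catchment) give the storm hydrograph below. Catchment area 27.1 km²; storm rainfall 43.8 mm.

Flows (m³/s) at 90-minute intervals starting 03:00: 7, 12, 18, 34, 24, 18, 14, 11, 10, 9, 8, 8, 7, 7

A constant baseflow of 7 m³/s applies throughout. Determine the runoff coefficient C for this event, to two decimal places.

C ≈ 0.40

ΣQ_DR = 89.00 m³/s; V = ΣQ_DR·Δt = 4.806 × 10^5 m³.
Runoff depth d = V / A = 17.73 mm.
C = d / P = 17.73 / 43.8 = 0.40.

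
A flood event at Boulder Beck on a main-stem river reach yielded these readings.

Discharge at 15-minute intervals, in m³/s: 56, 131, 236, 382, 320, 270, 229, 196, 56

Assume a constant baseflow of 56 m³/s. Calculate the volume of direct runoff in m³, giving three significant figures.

Direct-runoff ordinates (Q − Q_b): 0.0, 75.0, 180.0, 326.0, 264.0, 214.0, 173.0, 140.0, 0.0 m³/s.
ΣQ_DR = 1372 m³/s.
With Δt = 0.25 h = 900 s, V = ΣQ_DR · Δt = 1372 × 900 = 1.23 × 10^6 m³.

V ≈ 1.23 × 10^6 m³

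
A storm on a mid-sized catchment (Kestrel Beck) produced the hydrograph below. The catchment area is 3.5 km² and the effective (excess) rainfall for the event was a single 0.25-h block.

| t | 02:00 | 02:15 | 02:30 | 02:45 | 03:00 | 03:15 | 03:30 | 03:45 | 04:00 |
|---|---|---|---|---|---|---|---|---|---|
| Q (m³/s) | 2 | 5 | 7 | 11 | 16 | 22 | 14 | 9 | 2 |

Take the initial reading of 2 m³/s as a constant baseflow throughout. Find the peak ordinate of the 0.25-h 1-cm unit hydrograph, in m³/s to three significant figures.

Direct runoff: 0.0, 3.0, 5.0, 9.0, 14.0, 20.0, 12.0, 7.0, 0.0 m³/s; ΣQ_DR = 70.00 m³/s, peak = 20.0 m³/s.
Runoff depth d = ΣQ_DR·Δt / A = 70.00 × 900 / (3.5 km²) = 18.00 mm.
The 1-cm UH is the DRH scaled by (10 mm)/d, so U_p = 20.0 × 10/18.00 = 11.1 m³/s.

U_p ≈ 11.1 m³/s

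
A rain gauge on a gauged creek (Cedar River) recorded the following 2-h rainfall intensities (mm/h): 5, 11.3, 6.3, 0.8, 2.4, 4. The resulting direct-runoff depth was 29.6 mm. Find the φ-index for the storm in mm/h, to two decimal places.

φ ≈ 2.95 mm/h

Only the 4 blocks with intensity above φ contribute runoff: 5, 11.3, 6.3, 4 mm/h.
Σ(I−φ)·Δt = d  ⇒  (5+11.3+6.3+4 − 4φ)·2 = 29.6
φ = (26.60 − 29.6/2) / 4 = 2.95 mm/h.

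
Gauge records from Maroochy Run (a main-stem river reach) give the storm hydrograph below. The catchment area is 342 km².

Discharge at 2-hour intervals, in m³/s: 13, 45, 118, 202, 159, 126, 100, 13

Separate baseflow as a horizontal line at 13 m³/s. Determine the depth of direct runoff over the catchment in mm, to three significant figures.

d ≈ 14.1 mm

Direct runoff: 0.0, 32.0, 105.0, 189.0, 146.0, 113.0, 87.0, 0.0 m³/s; ΣQ_DR = 672.0 m³/s.
V = ΣQ_DR · Δt = 672.0 × 7200 s = 4.838 × 10^6 m³.
Over A = 342 km², depth = V / A = 14.1 mm.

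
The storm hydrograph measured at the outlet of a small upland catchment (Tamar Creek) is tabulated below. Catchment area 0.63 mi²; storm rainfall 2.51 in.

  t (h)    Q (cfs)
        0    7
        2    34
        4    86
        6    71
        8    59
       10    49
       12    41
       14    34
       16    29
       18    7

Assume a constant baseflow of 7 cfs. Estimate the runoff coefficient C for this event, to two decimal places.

ΣQ_DR = 347.0 cfs; V = ΣQ_DR·Δt = 2.498 × 10^6 ft³.
Runoff depth d = V / A = 1.707 in.
C = d / P = 1.707 / 2.51 = 0.68.

C ≈ 0.68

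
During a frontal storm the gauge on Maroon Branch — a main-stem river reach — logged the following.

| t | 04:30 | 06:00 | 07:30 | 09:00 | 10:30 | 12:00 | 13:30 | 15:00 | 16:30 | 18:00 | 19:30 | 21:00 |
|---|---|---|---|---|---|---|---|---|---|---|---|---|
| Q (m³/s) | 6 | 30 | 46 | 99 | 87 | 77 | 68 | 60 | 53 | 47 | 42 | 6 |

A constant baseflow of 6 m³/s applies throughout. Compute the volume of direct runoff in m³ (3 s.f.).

Direct-runoff ordinates (Q − Q_b): 0.0, 24.0, 40.0, 93.0, 81.0, 71.0, 62.0, 54.0, 47.0, 41.0, 36.0, 0.0 m³/s.
ΣQ_DR = 549.0 m³/s.
With Δt = 1.5 h = 5400 s, V = ΣQ_DR · Δt = 549.0 × 5400 = 2.96 × 10^6 m³.

V ≈ 2.96 × 10^6 m³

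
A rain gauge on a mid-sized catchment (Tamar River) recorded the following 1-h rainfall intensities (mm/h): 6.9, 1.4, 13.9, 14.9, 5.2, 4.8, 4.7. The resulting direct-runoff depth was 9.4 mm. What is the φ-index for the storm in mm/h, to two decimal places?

Only the 2 blocks with intensity above φ contribute runoff: 13.9, 14.9 mm/h.
Σ(I−φ)·Δt = d  ⇒  (13.9+14.9 − 2φ)·1 = 9.4
φ = (28.80 − 9.4/1) / 2 = 9.70 mm/h.

φ ≈ 9.70 mm/h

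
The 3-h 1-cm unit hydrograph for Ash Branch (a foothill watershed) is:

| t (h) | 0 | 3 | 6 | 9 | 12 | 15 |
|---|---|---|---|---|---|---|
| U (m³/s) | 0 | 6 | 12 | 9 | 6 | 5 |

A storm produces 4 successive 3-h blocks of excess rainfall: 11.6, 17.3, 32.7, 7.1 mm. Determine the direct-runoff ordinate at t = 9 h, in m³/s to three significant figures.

By discrete convolution, Q_j = Σ (P_i / 10 mm) · U_{j−i}.
At t = 9 h (j=3): Q = (11.6/10)·9 + (17.3/10)·12 + (32.7/10)·6 + (7.1/10)·0 = 50.8 m³/s.

Q ≈ 50.8 m³/s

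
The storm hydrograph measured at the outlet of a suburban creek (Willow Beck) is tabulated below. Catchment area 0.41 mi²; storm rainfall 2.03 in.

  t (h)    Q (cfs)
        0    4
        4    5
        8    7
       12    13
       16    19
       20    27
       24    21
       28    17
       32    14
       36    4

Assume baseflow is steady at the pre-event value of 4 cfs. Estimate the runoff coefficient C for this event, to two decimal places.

ΣQ_DR = 91.00 cfs; V = ΣQ_DR·Δt = 1.310 × 10^6 ft³.
Runoff depth d = V / A = 1.376 in.
C = d / P = 1.376 / 2.03 = 0.68.

C ≈ 0.68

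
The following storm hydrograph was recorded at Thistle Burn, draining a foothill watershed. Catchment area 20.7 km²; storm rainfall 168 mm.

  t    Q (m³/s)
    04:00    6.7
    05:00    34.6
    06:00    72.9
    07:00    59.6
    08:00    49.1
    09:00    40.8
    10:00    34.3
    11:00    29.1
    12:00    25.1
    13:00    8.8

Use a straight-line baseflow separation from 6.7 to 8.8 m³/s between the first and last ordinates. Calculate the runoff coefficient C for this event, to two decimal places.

ΣQ_DR = 283.5 m³/s; V = ΣQ_DR·Δt = 1.021 × 10^6 m³.
Runoff depth d = V / A = 49.30 mm.
C = d / P = 49.30 / 168 = 0.29.

C ≈ 0.29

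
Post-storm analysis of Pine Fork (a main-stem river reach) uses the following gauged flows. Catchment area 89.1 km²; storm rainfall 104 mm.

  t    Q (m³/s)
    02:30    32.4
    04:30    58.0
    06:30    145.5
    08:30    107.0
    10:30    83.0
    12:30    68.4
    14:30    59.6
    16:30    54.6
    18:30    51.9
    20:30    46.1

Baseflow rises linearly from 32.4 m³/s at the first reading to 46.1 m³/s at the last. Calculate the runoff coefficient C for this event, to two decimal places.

C ≈ 0.24

ΣQ_DR = 314.0 m³/s; V = ΣQ_DR·Δt = 2.261 × 10^6 m³.
Runoff depth d = V / A = 25.37 mm.
C = d / P = 25.37 / 104 = 0.24.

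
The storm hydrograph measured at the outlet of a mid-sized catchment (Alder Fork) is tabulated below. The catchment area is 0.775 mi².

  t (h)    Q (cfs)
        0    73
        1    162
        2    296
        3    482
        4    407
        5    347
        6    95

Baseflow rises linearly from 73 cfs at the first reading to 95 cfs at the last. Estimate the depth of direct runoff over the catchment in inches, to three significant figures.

Direct runoff: 0.00, 85.33, 215.67, 398.00, 319.33, 255.67, 0.00 cfs; ΣQ_DR = 1274 cfs.
V = ΣQ_DR · Δt = 1274 × 3600 s = 4.586 × 10^6 ft³.
Over A = 0.775 mi², depth = V / A = 2.55 in.

d ≈ 2.55 in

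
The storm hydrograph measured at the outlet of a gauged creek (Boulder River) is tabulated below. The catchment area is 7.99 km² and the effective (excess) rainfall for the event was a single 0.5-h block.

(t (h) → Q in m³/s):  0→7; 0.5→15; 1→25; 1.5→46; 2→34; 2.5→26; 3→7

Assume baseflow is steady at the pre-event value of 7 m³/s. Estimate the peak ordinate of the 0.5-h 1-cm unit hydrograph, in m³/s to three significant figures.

Direct runoff: 0.0, 8.0, 18.0, 39.0, 27.0, 19.0, 0.0 m³/s; ΣQ_DR = 111.0 m³/s, peak = 39.0 m³/s.
Runoff depth d = ΣQ_DR·Δt / A = 111.0 × 1800 / (7.99 km²) = 25.01 mm.
The 1-cm UH is the DRH scaled by (10 mm)/d, so U_p = 39.0 × 10/25.01 = 15.6 m³/s.

U_p ≈ 15.6 m³/s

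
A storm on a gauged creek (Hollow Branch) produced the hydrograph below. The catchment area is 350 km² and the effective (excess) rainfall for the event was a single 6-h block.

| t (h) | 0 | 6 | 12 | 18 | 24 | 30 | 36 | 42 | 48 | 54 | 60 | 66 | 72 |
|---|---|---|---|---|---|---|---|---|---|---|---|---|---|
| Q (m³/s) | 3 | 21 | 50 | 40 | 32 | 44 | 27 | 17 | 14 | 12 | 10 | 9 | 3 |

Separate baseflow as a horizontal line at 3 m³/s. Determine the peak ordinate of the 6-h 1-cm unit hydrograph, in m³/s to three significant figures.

Direct runoff: 0.0, 18.0, 47.0, 37.0, 29.0, 41.0, 24.0, 14.0, 11.0, 9.0, 7.0, 6.0, 0.0 m³/s; ΣQ_DR = 243.0 m³/s, peak = 47.0 m³/s.
Runoff depth d = ΣQ_DR·Δt / A = 243.0 × 21600 / (350 km²) = 15.00 mm.
The 1-cm UH is the DRH scaled by (10 mm)/d, so U_p = 47.0 × 10/15.00 = 31.3 m³/s.

U_p ≈ 31.3 m³/s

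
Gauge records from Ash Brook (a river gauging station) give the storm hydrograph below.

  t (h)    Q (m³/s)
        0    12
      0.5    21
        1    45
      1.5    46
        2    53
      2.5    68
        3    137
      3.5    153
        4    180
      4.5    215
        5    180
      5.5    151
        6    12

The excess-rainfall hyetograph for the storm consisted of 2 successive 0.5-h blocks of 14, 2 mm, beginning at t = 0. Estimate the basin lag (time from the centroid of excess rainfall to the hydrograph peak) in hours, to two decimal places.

t_L ≈ 4.19 h

Centroid of excess rainfall: t_c = Σ P_i·t̄_i / ΣP_i = 0.3125 h (block centres at 0.25, 0.75 h).
Hydrograph peak occurs at t = 4.5 h, so basin lag t_L = 4.5 − 0.3125 = 4.19 h.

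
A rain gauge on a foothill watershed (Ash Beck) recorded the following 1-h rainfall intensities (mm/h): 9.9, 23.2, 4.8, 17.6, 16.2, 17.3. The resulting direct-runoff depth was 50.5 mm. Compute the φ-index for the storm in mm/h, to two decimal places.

Only the 5 blocks with intensity above φ contribute runoff: 9.9, 23.2, 17.6, 16.2, 17.3 mm/h.
Σ(I−φ)·Δt = d  ⇒  (9.9+23.2+17.6+16.2+17.3 − 5φ)·1 = 50.5
φ = (84.20 − 50.5/1) / 5 = 6.74 mm/h.

φ ≈ 6.74 mm/h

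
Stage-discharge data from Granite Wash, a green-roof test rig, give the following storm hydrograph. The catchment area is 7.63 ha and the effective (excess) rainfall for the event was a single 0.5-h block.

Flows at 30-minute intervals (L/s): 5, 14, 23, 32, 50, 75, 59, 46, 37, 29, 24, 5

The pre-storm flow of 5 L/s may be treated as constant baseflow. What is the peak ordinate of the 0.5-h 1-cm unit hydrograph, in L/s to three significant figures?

U_p ≈ 87.5 L/s

Direct runoff: 0.0, 9.0, 18.0, 27.0, 45.0, 70.0, 54.0, 41.0, 32.0, 24.0, 19.0, 0.0 L/s; ΣQ_DR = 339.0 L/s, peak = 70.0 L/s.
Runoff depth d = ΣQ_DR·Δt / A = 339.0 × 1800 / (7.63 ha) = 7.997 mm.
The 1-cm UH is the DRH scaled by (10 mm)/d, so U_p = 70.0 × 10/7.997 = 87.5 L/s.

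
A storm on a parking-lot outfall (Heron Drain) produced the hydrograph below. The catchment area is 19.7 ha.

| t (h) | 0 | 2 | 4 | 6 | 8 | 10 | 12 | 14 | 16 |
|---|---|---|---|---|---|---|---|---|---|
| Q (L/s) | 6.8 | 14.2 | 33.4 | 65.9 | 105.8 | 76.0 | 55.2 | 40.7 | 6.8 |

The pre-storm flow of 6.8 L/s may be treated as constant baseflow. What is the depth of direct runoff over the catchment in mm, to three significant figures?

Direct runoff: 0.0, 7.4, 26.6, 59.1, 99.0, 69.2, 48.4, 33.9, 0.0 L/s; ΣQ_DR = 343.6 L/s.
V = ΣQ_DR · Δt = 343.6 × 7200 s = 2.474 × 10^6 L.
Over A = 19.7 ha, depth = V / A = 12.6 mm.

d ≈ 12.6 mm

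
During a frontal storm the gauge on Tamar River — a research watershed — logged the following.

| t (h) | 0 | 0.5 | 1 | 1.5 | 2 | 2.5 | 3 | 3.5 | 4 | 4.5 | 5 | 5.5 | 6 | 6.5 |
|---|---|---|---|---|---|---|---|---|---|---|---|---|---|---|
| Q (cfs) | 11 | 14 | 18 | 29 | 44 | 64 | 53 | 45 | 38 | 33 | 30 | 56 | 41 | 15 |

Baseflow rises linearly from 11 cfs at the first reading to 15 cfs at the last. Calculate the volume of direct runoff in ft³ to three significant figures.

V ≈ 5.56 × 10^5 ft³

Direct-runoff ordinates (Q − Q_b): 0.00, 2.69, 6.38, 17.08, 31.77, 51.46, 40.15, 31.85, 24.54, 19.23, 15.92, 41.62, 26.31, 0.00 cfs.
ΣQ_DR = 309.0 cfs.
With Δt = 0.5 h = 1800 s, V = ΣQ_DR · Δt = 309.0 × 1800 = 5.56 × 10^5 ft³.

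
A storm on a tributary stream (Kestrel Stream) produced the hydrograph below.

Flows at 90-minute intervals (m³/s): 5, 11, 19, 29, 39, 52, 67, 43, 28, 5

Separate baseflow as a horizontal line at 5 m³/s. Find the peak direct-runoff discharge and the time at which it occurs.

Subtracting baseflow gives direct-runoff ordinates: 0.0, 6.0, 14.0, 24.0, 34.0, 47.0, 62.0, 38.0, 23.0, 0.0 m³/s.
The maximum is 62.0 m³/s, occurring at the reading for t = 9 h.

Q_p = 62.0 m³/s at t = 9 h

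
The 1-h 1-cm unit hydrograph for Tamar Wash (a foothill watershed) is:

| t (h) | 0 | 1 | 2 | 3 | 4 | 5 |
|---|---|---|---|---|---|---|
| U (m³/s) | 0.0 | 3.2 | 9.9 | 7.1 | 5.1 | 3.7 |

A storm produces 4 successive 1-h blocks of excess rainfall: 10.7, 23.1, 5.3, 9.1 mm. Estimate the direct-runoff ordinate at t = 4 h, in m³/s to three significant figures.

Q ≈ 30.0 m³/s

By discrete convolution, Q_j = Σ (P_i / 10 mm) · U_{j−i}.
At t = 4 h (j=4): Q = (10.7/10)·5.1 + (23.1/10)·7.1 + (5.3/10)·9.9 + (9.1/10)·3.2 = 30.0 m³/s.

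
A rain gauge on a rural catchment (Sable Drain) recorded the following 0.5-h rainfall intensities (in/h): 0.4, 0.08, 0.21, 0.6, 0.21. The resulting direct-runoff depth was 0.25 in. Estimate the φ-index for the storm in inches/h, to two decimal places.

φ ≈ 0.25 in/h

Only the 2 blocks with intensity above φ contribute runoff: 0.4, 0.6 in/h.
Σ(I−φ)·Δt = d  ⇒  (0.4+0.6 − 2φ)·0.5 = 0.25
φ = (1.000 − 0.25/0.5) / 2 = 0.25 in/h.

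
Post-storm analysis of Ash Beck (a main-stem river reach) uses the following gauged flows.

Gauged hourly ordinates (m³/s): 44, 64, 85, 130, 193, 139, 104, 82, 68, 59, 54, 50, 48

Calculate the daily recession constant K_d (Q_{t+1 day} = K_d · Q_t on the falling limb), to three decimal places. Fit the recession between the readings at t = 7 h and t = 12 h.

K_d ≈ 0.076

Between t = 7 h and t = 12 h the flow falls from 82 to 48 m³/s over 5×1 h = 5 h.
Per-interval ratio K = (48/82)^(1/5) = 0.8984; K_d = K^(24/1) = 0.076.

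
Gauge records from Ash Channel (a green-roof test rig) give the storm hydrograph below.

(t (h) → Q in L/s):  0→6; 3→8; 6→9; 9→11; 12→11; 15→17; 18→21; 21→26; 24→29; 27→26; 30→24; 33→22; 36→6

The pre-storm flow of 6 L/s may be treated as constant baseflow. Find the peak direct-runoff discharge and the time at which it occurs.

Q_p = 23.0 L/s at t = 24 h

Subtracting baseflow gives direct-runoff ordinates: 0.0, 2.0, 3.0, 5.0, 5.0, 11.0, 15.0, 20.0, 23.0, 20.0, 18.0, 16.0, 0.0 L/s.
The maximum is 23.0 L/s, occurring at the reading for t = 24 h.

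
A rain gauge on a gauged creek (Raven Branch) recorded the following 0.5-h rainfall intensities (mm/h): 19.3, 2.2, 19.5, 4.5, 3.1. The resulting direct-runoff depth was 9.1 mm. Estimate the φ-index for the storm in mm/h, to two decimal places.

φ ≈ 10.30 mm/h

Only the 2 blocks with intensity above φ contribute runoff: 19.3, 19.5 mm/h.
Σ(I−φ)·Δt = d  ⇒  (19.3+19.5 − 2φ)·0.5 = 9.1
φ = (38.80 − 9.1/0.5) / 2 = 10.30 mm/h.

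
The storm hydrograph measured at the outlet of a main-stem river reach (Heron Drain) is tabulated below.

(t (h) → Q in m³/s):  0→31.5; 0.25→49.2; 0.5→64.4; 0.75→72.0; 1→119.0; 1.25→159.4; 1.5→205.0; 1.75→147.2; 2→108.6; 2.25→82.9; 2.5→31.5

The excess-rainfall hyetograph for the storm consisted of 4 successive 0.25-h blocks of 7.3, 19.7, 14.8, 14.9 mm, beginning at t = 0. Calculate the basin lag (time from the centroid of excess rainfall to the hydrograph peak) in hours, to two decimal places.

Centroid of excess rainfall: t_c = Σ P_i·t̄_i / ΣP_i = 0.5395 h (block centres at 0.125, 0.375, 0.625, 0.875 h).
Hydrograph peak occurs at t = 1.5 h, so basin lag t_L = 1.5 − 0.5395 = 0.96 h.

t_L ≈ 0.96 h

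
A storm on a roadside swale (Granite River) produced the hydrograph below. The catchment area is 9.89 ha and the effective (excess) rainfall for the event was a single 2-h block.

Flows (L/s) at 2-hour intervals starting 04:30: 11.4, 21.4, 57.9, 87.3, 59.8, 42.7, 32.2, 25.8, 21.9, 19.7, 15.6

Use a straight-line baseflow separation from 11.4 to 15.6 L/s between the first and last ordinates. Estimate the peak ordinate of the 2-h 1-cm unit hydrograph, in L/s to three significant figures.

Direct runoff: 0.00, 9.58, 45.66, 74.64, 46.72, 29.20, 18.28, 11.46, 7.14, 4.52, 0.00 L/s; ΣQ_DR = 247.2 L/s, peak = 74.64 L/s.
Runoff depth d = ΣQ_DR·Δt / A = 247.2 × 7200 / (9.89 ha) = 18.00 mm.
The 1-cm UH is the DRH scaled by (10 mm)/d, so U_p = 74.64 × 10/18.00 = 41.5 L/s.

U_p ≈ 41.5 L/s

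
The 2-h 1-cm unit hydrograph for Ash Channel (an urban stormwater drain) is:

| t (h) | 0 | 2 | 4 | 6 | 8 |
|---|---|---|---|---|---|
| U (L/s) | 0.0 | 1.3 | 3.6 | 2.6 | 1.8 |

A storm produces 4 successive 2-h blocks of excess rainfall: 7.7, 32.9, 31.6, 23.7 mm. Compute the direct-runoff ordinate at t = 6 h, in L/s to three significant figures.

Q ≈ 18.0 L/s

By discrete convolution, Q_j = Σ (P_i / 10 mm) · U_{j−i}.
At t = 6 h (j=3): Q = (7.7/10)·2.6 + (32.9/10)·3.6 + (31.6/10)·1.3 + (23.7/10)·0.0 = 18.0 L/s.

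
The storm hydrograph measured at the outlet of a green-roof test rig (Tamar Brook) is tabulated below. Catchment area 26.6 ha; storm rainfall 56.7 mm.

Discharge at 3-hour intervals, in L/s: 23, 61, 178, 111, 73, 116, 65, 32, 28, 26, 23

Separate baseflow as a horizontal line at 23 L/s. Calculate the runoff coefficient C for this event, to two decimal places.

C ≈ 0.35

ΣQ_DR = 483.0 L/s; V = ΣQ_DR·Δt = 5.216 × 10^6 L.
Runoff depth d = V / A = 19.61 mm.
C = d / P = 19.61 / 56.7 = 0.35.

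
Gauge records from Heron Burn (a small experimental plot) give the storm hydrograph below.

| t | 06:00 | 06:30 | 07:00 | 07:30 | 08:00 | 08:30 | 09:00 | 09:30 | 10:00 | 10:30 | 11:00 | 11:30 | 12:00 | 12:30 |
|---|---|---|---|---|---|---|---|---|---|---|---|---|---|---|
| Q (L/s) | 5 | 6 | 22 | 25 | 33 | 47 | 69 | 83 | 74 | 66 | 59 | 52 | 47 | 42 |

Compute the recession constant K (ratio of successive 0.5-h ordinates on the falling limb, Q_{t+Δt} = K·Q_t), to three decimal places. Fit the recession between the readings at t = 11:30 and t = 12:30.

K ≈ 0.899

Using the recession-limb readings at t = 11:30 and t = 12:30: Q falls from 52 to 42 L/s over 2 intervals.
K = (Q₂/Q₁)^(1/2) = (42/52)^(1/2) = 0.899.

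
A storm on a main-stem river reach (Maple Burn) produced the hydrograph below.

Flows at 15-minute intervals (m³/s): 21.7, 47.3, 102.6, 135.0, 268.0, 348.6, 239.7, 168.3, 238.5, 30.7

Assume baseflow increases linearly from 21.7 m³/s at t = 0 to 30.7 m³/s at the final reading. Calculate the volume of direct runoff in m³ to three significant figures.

V ≈ 1.20 × 10^6 m³

Direct-runoff ordinates (Q − Q_b): 0.00, 24.60, 78.90, 110.30, 242.30, 321.90, 212.00, 139.60, 208.80, 0.00 m³/s.
ΣQ_DR = 1338 m³/s.
With Δt = 0.25 h = 900 s, V = ΣQ_DR · Δt = 1338 × 900 = 1.20 × 10^6 m³.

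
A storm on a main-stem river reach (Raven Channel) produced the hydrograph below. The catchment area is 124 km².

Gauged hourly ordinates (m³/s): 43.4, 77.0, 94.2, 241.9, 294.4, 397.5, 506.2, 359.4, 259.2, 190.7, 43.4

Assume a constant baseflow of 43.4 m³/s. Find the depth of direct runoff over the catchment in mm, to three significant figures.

Direct runoff: 0.0, 33.6, 50.8, 198.5, 251.0, 354.1, 462.8, 316.0, 215.8, 147.3, 0.0 m³/s; ΣQ_DR = 2030 m³/s.
V = ΣQ_DR · Δt = 2030 × 3600 s = 7.308 × 10^6 m³.
Over A = 124 km², depth = V / A = 58.9 mm.

d ≈ 58.9 mm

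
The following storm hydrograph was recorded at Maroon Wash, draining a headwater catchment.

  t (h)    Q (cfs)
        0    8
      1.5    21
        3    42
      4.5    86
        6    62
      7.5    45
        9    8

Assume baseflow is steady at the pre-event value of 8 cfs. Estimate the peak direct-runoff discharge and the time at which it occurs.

Subtracting baseflow gives direct-runoff ordinates: 0.0, 13.0, 34.0, 78.0, 54.0, 37.0, 0.0 cfs.
The maximum is 78.0 cfs, occurring at the reading for t = 4.5 h.

Q_p = 78.0 cfs at t = 4.5 h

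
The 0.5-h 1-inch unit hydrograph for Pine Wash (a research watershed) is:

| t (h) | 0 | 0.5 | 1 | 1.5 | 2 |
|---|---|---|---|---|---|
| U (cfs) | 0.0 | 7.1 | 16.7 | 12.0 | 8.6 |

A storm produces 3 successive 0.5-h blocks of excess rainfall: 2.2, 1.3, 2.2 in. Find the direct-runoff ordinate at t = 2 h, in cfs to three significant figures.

By discrete convolution, Q_j = Σ (P_i / 1 in) · U_{j−i}.
At t = 2 h (j=4): Q = (2.2/1)·8.6 + (1.3/1)·12.0 + (2.2/1)·16.7 = 71.3 cfs.

Q ≈ 71.3 cfs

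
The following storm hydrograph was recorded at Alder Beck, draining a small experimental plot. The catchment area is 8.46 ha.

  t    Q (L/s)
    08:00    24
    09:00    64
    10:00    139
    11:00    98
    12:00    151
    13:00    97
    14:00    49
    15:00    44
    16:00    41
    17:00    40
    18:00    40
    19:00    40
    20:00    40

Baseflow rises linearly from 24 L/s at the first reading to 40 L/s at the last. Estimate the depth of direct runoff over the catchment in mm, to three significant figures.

d ≈ 19.2 mm

Direct runoff: 0.00, 38.67, 112.33, 70.00, 121.67, 66.33, 17.00, 10.67, 6.33, 4.00, 2.67, 1.33, 0.00 L/s; ΣQ_DR = 451.0 L/s.
V = ΣQ_DR · Δt = 451.0 × 3600 s = 1.624 × 10^6 L.
Over A = 8.46 ha, depth = V / A = 19.2 mm.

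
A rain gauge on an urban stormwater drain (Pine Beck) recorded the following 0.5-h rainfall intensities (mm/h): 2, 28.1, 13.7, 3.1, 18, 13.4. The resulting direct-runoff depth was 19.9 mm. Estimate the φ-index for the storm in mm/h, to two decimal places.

φ ≈ 8.35 mm/h

Only the 4 blocks with intensity above φ contribute runoff: 28.1, 13.7, 18, 13.4 mm/h.
Σ(I−φ)·Δt = d  ⇒  (28.1+13.7+18+13.4 − 4φ)·0.5 = 19.9
φ = (73.20 − 19.9/0.5) / 4 = 8.35 mm/h.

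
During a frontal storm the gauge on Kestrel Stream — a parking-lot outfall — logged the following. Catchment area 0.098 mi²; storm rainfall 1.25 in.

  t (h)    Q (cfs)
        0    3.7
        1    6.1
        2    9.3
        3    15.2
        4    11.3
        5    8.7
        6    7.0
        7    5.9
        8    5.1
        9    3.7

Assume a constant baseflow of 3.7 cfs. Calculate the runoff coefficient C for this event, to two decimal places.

C ≈ 0.49

ΣQ_DR = 39.00 cfs; V = ΣQ_DR·Δt = 1.404 × 10^5 ft³.
Runoff depth d = V / A = 0.6167 in.
C = d / P = 0.6167 / 1.25 = 0.49.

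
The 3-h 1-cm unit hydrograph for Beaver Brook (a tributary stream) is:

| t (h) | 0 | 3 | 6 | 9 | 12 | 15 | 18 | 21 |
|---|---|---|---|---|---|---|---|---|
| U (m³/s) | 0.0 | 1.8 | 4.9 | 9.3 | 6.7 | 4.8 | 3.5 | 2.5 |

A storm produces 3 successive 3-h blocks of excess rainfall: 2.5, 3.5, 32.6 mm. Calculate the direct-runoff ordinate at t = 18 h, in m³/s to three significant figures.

By discrete convolution, Q_j = Σ (P_i / 10 mm) · U_{j−i}.
At t = 18 h (j=6): Q = (2.5/10)·3.5 + (3.5/10)·4.8 + (32.6/10)·6.7 = 24.4 m³/s.

Q ≈ 24.4 m³/s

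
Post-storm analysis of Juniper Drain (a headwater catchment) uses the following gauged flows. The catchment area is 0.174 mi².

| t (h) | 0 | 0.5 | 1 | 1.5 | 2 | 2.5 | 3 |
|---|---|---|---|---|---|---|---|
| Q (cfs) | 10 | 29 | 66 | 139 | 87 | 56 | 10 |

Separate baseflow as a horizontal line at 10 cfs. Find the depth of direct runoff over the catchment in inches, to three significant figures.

Direct runoff: 0.0, 19.0, 56.0, 129.0, 77.0, 46.0, 0.0 cfs; ΣQ_DR = 327.0 cfs.
V = ΣQ_DR · Δt = 327.0 × 1800 s = 5.886 × 10^5 ft³.
Over A = 0.174 mi², depth = V / A = 1.46 in.

d ≈ 1.46 in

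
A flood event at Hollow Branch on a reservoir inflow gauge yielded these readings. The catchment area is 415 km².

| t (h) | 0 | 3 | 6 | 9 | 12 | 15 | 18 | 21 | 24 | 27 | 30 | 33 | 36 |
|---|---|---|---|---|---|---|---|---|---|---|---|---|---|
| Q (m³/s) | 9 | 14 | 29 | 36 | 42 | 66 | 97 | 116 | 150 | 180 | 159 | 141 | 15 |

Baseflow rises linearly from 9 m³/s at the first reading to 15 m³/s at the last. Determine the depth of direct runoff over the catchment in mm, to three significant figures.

Direct runoff: 0.00, 4.50, 19.00, 25.50, 31.00, 54.50, 85.00, 103.50, 137.00, 166.50, 145.00, 126.50, 0.00 m³/s; ΣQ_DR = 898.0 m³/s.
V = ΣQ_DR · Δt = 898.0 × 10800 s = 9.698 × 10^6 m³.
Over A = 415 km², depth = V / A = 23.4 mm.

d ≈ 23.4 mm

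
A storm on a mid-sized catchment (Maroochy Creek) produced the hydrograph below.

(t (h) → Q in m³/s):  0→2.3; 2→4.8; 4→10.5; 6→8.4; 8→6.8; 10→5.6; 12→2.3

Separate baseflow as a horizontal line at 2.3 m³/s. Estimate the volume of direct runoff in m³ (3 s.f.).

V ≈ 1.77 × 10^5 m³

Direct-runoff ordinates (Q − Q_b): 0.0, 2.5, 8.2, 6.1, 4.5, 3.3, 0.0 m³/s.
ΣQ_DR = 24.60 m³/s.
With Δt = 2 h = 7200 s, V = ΣQ_DR · Δt = 24.60 × 7200 = 1.77 × 10^5 m³.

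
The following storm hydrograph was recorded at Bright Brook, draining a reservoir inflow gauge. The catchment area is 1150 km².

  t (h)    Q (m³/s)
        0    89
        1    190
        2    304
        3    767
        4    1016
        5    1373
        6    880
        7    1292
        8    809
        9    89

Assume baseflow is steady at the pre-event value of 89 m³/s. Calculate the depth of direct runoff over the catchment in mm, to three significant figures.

d ≈ 18.5 mm

Direct runoff: 0.0, 101.0, 215.0, 678.0, 927.0, 1284.0, 791.0, 1203.0, 720.0, 0.0 m³/s; ΣQ_DR = 5919 m³/s.
V = ΣQ_DR · Δt = 5919 × 3600 s = 2.131 × 10^7 m³.
Over A = 1150 km², depth = V / A = 18.5 mm.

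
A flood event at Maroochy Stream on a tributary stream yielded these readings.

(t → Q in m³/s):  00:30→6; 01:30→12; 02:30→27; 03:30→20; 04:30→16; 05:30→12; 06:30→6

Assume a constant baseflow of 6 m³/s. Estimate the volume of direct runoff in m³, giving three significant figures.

V ≈ 2.05 × 10^5 m³

Direct-runoff ordinates (Q − Q_b): 0.0, 6.0, 21.0, 14.0, 10.0, 6.0, 0.0 m³/s.
ΣQ_DR = 57.00 m³/s.
With Δt = 1 h = 3600 s, V = ΣQ_DR · Δt = 57.00 × 3600 = 2.05 × 10^5 m³.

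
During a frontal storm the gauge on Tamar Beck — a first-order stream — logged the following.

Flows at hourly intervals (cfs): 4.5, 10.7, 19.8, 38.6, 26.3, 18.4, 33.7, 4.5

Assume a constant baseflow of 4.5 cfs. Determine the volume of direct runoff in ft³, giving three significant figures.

V ≈ 4.34 × 10^5 ft³

Direct-runoff ordinates (Q − Q_b): 0.0, 6.2, 15.3, 34.1, 21.8, 13.9, 29.2, 0.0 cfs.
ΣQ_DR = 120.5 cfs.
With Δt = 1 h = 3600 s, V = ΣQ_DR · Δt = 120.5 × 3600 = 4.34 × 10^5 ft³.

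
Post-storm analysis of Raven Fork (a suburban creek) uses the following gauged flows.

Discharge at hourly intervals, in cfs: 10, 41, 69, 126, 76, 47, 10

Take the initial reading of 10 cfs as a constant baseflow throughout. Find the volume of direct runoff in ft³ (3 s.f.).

Direct-runoff ordinates (Q − Q_b): 0.0, 31.0, 59.0, 116.0, 66.0, 37.0, 0.0 cfs.
ΣQ_DR = 309.0 cfs.
With Δt = 1 h = 3600 s, V = ΣQ_DR · Δt = 309.0 × 3600 = 1.11 × 10^6 ft³.

V ≈ 1.11 × 10^6 ft³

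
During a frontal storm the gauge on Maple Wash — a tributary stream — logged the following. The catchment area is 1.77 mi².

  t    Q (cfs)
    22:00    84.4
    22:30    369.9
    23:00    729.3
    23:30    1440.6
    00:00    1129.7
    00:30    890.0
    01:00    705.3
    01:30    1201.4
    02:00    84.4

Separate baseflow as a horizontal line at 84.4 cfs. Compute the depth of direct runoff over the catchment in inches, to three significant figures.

Direct runoff: 0.0, 285.5, 644.9, 1356.2, 1045.3, 805.6, 620.9, 1117.0, 0.0 cfs; ΣQ_DR = 5875 cfs.
V = ΣQ_DR · Δt = 5875 × 1800 s = 1.058 × 10^7 ft³.
Over A = 1.77 mi², depth = V / A = 2.57 in.

d ≈ 2.57 in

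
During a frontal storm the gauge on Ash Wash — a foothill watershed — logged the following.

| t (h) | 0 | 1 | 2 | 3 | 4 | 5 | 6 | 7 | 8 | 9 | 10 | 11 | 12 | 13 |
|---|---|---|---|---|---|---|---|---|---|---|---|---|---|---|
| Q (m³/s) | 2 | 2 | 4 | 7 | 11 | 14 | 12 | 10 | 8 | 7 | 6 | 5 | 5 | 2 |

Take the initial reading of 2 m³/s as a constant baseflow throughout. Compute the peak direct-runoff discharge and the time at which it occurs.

Subtracting baseflow gives direct-runoff ordinates: 0.0, 0.0, 2.0, 5.0, 9.0, 12.0, 10.0, 8.0, 6.0, 5.0, 4.0, 3.0, 3.0, 0.0 m³/s.
The maximum is 12.0 m³/s, occurring at the reading for t = 5 h.

Q_p = 12.0 m³/s at t = 5 h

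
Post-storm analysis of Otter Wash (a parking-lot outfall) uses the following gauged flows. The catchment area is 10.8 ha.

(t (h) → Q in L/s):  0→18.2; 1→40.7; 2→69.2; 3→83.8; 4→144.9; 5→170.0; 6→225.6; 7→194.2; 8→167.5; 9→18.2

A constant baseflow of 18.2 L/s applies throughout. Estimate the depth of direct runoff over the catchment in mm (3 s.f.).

d ≈ 31.7 mm

Direct runoff: 0.0, 22.5, 51.0, 65.6, 126.7, 151.8, 207.4, 176.0, 149.3, 0.0 L/s; ΣQ_DR = 950.3 L/s.
V = ΣQ_DR · Δt = 950.3 × 3600 s = 3.421 × 10^6 L.
Over A = 10.8 ha, depth = V / A = 31.7 mm.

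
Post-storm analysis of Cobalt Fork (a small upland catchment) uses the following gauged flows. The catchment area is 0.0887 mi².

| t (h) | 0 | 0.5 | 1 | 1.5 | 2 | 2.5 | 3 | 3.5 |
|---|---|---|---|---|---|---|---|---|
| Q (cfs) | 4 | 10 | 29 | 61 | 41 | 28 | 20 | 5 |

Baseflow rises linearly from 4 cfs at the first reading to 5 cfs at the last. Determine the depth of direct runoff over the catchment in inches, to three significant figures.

d ≈ 1.42 in

Direct runoff: 0.00, 5.86, 24.71, 56.57, 36.43, 23.29, 15.14, 0.00 cfs; ΣQ_DR = 162.0 cfs.
V = ΣQ_DR · Δt = 162.0 × 1800 s = 2.916 × 10^5 ft³.
Over A = 0.0887 mi², depth = V / A = 1.42 in.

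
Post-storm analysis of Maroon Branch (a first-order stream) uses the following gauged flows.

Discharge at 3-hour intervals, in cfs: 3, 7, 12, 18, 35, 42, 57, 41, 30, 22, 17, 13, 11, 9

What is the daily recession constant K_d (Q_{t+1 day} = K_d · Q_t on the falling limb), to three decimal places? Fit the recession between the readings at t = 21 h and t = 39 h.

Between t = 21 h and t = 39 h the flow falls from 41 to 9 cfs over 6×3 h = 18 h.
Per-interval ratio K = (9/41)^(1/6) = 0.7767; K_d = K^(24/3) = 0.132.

K_d ≈ 0.132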